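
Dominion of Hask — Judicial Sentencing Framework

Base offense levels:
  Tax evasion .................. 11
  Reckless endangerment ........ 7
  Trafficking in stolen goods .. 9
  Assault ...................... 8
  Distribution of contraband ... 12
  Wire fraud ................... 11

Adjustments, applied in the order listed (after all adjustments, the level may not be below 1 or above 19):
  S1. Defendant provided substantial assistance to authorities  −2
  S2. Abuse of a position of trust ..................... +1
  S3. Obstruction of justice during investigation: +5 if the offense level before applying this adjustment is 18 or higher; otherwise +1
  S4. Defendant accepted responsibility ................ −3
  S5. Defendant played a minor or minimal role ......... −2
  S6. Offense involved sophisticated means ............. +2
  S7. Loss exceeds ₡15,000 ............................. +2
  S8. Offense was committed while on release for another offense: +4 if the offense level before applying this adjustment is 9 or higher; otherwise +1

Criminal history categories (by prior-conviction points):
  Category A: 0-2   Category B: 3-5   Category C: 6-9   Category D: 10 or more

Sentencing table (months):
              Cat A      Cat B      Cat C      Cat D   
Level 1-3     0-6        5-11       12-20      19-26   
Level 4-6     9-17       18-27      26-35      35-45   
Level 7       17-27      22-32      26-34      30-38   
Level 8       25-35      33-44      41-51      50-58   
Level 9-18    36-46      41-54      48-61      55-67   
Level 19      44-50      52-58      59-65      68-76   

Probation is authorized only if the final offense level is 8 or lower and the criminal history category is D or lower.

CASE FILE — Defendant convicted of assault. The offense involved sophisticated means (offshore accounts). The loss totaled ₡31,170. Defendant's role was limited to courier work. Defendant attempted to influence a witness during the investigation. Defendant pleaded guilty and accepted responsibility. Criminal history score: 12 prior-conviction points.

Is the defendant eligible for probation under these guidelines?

Yes

Base offense level for assault: 8.
S1 does not apply.
S3 applies (level before this adjustment is 8 < 18, so +1): 8 + 1 = 9.
S4 applies: 9 − 3 = 6.
S5 applies: 6 − 2 = 4.
S6 applies: 4 + 2 = 6.
S7 applies: 6 + 2 = 8.
Final offense level: 8.
Criminal history: 12 prior points → Category D (10+).
Level 8 falls in the 8 band.
Grid: Level 8 × Category D = 50-58 months.
Probation check: level 8 ≤ 8 and category D ≤ D → eligible.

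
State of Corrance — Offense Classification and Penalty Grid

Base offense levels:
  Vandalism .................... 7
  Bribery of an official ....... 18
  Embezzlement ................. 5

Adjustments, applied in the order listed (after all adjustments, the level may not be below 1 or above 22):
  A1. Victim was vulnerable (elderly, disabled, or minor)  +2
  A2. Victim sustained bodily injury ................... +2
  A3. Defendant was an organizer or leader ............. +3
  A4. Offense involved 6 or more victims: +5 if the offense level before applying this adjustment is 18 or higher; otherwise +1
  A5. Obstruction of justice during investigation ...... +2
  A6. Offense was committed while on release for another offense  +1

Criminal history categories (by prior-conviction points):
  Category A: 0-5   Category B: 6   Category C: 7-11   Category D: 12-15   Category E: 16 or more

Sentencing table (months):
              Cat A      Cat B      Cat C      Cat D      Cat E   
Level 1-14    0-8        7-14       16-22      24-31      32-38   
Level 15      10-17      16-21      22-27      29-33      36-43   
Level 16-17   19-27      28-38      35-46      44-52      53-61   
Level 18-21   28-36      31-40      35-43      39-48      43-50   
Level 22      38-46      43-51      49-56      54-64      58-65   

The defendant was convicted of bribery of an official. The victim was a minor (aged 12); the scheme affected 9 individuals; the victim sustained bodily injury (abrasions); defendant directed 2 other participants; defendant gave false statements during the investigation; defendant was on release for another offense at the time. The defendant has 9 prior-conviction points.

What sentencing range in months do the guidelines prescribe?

Base offense level for bribery of an official: 18.
A1 applies: 18 + 2 = 20.
A2 applies: 20 + 2 = 22.
A3 applies: 22 + 3 = 25.
A4 applies (level before this adjustment is 25 ≥ 18, so +5): 25 + 5 = 30.
A5 applies: 30 + 2 = 32.
A6 applies: 32 + 1 = 33.
Level 33 exceeds the maximum of 22; capped at 22.
Final offense level: 22.
Criminal history: 9 prior points → Category C (7-11).
Level 22 falls in the 22 band.
Grid: Level 22 × Category C = 49-56 months.

49-56 months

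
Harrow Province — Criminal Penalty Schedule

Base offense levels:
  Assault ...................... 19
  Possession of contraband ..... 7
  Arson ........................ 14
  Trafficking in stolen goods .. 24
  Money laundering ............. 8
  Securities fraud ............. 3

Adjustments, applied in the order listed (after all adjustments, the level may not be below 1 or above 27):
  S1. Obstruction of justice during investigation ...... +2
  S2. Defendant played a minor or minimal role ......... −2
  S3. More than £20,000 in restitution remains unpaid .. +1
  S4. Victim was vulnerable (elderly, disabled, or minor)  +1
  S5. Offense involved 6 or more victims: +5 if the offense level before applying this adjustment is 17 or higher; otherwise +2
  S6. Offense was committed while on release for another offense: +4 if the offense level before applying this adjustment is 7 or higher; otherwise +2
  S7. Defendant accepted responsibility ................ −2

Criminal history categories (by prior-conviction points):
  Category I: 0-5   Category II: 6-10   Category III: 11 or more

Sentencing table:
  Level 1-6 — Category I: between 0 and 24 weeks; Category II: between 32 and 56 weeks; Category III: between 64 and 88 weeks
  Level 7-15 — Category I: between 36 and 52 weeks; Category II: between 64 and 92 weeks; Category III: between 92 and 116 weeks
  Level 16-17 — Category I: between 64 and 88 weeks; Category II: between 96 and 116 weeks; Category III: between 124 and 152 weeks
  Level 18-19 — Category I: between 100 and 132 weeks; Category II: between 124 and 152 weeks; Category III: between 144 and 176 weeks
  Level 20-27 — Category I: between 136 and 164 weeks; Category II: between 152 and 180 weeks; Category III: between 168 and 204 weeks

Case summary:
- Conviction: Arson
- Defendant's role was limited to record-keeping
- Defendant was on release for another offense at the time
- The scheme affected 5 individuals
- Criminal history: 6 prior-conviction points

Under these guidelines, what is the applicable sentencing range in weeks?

Base offense level for arson: 14.
S2 applies: 14 − 2 = 12.
S3 does not apply.
S6 applies (level before this adjustment is 12 ≥ 7, so +4): 12 + 4 = 16.
Final offense level: 16.
Criminal history: 6 prior points → Category II (6-10).
Level 16 falls in the 16-17 band.
Grid: Level 16-17 × Category II = 96-116 weeks.

96-116 weeks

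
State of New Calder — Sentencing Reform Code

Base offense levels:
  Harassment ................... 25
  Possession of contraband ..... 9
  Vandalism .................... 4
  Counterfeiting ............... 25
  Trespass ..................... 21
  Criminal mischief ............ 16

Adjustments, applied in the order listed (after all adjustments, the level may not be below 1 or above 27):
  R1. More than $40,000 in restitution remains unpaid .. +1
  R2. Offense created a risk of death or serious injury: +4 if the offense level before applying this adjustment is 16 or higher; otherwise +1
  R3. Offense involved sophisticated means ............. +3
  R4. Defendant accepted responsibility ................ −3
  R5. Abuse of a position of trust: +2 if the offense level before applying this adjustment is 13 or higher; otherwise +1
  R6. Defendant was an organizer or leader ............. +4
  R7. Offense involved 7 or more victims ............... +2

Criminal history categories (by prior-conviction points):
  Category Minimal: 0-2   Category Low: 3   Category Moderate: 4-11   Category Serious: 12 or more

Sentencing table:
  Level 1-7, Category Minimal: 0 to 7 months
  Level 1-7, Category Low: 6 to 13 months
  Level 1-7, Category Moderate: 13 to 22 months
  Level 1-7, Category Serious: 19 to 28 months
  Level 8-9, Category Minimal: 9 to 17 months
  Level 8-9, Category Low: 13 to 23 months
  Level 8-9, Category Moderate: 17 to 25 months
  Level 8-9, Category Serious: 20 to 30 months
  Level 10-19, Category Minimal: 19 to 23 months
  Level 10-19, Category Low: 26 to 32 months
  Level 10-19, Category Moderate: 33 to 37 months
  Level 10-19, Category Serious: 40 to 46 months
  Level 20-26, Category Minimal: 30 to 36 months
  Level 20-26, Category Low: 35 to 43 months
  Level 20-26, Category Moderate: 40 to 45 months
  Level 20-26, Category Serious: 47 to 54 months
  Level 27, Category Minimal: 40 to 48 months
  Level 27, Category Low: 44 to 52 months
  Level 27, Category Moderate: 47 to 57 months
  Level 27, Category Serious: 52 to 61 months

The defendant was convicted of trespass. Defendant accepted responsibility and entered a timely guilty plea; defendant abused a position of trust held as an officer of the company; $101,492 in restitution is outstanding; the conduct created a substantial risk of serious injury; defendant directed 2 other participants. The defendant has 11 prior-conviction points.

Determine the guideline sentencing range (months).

Base offense level for trespass: 21.
R1 applies: 21 + 1 = 22.
R2 applies (level before this adjustment is 22 ≥ 16, so +4): 22 + 4 = 26.
R3 does not apply.
R4 applies: 26 − 3 = 23.
R5 applies (level before this adjustment is 23 ≥ 13, so +2): 23 + 2 = 25.
R6 applies: 25 + 4 = 29.
R7 does not apply.
Level 29 exceeds the maximum of 27; capped at 27.
Final offense level: 27.
Criminal history: 11 prior points → Category Moderate (4-11).
Level 27 falls in the 27 band.
Grid: Level 27 × Category Moderate = 47-57 months.

47-57 months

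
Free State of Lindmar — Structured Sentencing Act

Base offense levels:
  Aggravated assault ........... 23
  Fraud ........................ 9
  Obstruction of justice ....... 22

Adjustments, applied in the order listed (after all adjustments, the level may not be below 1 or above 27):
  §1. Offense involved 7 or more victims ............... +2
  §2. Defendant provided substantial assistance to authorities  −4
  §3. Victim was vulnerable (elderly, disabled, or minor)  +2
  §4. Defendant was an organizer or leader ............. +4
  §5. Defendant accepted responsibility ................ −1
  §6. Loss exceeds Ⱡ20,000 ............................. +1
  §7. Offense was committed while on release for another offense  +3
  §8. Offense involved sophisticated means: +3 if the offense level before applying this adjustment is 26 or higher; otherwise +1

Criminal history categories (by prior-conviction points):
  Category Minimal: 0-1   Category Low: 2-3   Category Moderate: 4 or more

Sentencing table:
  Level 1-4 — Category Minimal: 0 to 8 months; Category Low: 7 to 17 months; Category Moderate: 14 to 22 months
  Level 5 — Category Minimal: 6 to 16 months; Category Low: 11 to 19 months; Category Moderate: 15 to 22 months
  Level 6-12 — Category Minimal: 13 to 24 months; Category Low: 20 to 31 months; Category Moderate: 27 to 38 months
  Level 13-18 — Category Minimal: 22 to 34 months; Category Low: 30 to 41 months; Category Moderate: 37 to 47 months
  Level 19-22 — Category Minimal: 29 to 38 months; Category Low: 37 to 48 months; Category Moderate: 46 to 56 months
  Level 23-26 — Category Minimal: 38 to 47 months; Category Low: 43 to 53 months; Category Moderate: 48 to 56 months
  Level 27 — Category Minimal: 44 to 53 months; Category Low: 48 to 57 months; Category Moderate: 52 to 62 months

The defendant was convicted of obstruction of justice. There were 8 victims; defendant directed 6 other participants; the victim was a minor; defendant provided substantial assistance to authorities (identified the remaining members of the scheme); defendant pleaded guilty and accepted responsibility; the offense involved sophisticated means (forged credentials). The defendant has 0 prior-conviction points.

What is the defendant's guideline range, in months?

38-47 months

Base offense level for obstruction of justice: 22.
§1 applies: 22 + 2 = 24.
§2 applies: 24 − 4 = 20.
§3 applies: 20 + 2 = 22.
§4 applies: 22 + 4 = 26.
§5 applies: 26 − 1 = 25.
§6 does not apply.
§7 does not apply.
§8 applies (level before this adjustment is 25 < 26, so +1): 25 + 1 = 26.
Final offense level: 26.
Criminal history: 0 prior points → Category Minimal (0-1).
Level 26 falls in the 23-26 band.
Grid: Level 23-26 × Category Minimal = 38-47 months.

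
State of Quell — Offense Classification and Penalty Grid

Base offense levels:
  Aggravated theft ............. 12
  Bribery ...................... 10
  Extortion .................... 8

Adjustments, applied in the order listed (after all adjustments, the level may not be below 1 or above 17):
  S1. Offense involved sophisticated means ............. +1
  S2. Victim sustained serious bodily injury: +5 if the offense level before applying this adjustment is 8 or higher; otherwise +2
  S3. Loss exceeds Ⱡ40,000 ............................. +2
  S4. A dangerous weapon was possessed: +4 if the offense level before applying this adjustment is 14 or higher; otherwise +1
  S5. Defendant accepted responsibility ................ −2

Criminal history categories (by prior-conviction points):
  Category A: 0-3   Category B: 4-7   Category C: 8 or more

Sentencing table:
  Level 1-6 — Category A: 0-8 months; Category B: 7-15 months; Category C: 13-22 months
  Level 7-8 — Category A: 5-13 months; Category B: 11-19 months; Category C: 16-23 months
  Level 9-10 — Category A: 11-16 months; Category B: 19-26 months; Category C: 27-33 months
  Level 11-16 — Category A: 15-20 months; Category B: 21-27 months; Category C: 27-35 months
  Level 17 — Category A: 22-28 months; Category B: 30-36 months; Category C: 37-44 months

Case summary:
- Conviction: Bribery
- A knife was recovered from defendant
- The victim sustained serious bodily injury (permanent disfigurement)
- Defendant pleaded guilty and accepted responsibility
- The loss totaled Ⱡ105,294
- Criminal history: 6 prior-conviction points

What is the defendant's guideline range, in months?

30-36 months

Base offense level for bribery: 10.
S1 does not apply.
S2 applies (level before this adjustment is 10 ≥ 8, so +5): 10 + 5 = 15.
S3 applies: 15 + 2 = 17.
S4 applies (level before this adjustment is 17 ≥ 14, so +4): 17 + 4 = 21.
S5 applies: 21 − 2 = 19.
Level 19 exceeds the maximum of 17; capped at 17.
Final offense level: 17.
Criminal history: 6 prior points → Category B (4-7).
Level 17 falls in the 17 band.
Grid: Level 17 × Category B = 30-36 months.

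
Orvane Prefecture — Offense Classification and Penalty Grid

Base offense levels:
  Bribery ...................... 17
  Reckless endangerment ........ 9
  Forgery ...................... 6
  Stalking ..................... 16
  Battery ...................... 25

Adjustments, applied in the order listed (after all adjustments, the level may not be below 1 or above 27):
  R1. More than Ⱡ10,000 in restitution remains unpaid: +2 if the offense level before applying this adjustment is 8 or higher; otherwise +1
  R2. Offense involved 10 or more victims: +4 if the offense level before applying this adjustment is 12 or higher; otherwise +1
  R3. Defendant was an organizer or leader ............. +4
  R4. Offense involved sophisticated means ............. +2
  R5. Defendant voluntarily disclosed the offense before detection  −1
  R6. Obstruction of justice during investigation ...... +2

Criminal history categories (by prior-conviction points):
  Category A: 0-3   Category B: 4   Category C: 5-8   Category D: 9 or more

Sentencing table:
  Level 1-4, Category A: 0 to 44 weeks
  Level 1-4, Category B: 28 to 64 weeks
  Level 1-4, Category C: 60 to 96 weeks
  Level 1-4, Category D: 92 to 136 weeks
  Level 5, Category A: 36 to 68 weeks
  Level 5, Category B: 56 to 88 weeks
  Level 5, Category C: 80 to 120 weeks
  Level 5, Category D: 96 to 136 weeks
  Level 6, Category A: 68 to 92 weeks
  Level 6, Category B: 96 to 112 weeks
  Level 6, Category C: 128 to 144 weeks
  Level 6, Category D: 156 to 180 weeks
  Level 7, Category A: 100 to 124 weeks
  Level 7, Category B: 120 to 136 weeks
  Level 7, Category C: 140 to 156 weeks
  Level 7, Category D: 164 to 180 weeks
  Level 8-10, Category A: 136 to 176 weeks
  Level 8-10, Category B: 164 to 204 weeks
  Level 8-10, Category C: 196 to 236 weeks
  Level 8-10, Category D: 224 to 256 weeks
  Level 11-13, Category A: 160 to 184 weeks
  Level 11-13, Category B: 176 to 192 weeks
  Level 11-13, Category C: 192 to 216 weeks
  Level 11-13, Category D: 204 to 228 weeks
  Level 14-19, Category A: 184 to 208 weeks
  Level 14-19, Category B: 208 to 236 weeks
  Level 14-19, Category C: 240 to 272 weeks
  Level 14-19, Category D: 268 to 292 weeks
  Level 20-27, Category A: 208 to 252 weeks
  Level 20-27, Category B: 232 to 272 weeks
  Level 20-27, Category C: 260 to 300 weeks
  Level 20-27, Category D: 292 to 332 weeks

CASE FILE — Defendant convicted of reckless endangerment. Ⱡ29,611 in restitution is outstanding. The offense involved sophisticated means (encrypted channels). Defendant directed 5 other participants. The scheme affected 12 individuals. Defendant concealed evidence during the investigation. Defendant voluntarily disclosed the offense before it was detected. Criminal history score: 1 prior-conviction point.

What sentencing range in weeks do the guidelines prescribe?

184-208 weeks

Base offense level for reckless endangerment: 9.
R1 applies (level before this adjustment is 9 ≥ 8, so +2): 9 + 2 = 11.
R2 applies (level before this adjustment is 11 < 12, so +1): 11 + 1 = 12.
R3 applies: 12 + 4 = 16.
R4 applies: 16 + 2 = 18.
R5 applies: 18 − 1 = 17.
R6 applies: 17 + 2 = 19.
Final offense level: 19.
Criminal history: 1 prior point → Category A (0-3).
Level 19 falls in the 14-19 band.
Grid: Level 14-19 × Category A = 184-208 weeks.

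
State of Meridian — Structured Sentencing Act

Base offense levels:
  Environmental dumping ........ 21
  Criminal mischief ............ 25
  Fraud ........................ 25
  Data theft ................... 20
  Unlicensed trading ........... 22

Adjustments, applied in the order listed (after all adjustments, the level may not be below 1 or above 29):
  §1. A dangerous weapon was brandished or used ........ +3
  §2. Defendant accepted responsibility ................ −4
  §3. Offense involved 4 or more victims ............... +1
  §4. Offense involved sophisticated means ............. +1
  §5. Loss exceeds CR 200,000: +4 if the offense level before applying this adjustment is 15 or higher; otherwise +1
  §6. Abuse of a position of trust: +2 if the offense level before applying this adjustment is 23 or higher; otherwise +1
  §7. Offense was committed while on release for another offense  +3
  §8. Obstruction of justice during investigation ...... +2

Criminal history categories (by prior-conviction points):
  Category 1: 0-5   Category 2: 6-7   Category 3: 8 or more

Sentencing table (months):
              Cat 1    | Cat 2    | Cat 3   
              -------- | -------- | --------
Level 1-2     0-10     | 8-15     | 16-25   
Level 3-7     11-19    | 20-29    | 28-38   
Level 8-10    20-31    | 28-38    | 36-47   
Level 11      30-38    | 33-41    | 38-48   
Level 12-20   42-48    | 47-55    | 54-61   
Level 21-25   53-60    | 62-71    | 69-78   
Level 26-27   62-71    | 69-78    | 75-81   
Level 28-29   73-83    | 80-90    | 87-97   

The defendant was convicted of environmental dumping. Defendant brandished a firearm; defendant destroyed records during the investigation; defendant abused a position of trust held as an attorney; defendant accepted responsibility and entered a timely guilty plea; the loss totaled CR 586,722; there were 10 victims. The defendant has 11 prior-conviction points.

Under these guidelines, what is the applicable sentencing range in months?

87-97 months

Base offense level for environmental dumping: 21.
§1 applies: 21 + 3 = 24.
§2 applies: 24 − 4 = 20.
§3 applies: 20 + 1 = 21.
§5 applies (level before this adjustment is 21 ≥ 15, so +4): 21 + 4 = 25.
§6 applies (level before this adjustment is 25 ≥ 23, so +2): 25 + 2 = 27.
§7 does not apply.
§8 applies: 27 + 2 = 29.
Final offense level: 29.
Criminal history: 11 prior points → Category 3 (8+).
Level 29 falls in the 28-29 band.
Grid: Level 28-29 × Category 3 = 87-97 months.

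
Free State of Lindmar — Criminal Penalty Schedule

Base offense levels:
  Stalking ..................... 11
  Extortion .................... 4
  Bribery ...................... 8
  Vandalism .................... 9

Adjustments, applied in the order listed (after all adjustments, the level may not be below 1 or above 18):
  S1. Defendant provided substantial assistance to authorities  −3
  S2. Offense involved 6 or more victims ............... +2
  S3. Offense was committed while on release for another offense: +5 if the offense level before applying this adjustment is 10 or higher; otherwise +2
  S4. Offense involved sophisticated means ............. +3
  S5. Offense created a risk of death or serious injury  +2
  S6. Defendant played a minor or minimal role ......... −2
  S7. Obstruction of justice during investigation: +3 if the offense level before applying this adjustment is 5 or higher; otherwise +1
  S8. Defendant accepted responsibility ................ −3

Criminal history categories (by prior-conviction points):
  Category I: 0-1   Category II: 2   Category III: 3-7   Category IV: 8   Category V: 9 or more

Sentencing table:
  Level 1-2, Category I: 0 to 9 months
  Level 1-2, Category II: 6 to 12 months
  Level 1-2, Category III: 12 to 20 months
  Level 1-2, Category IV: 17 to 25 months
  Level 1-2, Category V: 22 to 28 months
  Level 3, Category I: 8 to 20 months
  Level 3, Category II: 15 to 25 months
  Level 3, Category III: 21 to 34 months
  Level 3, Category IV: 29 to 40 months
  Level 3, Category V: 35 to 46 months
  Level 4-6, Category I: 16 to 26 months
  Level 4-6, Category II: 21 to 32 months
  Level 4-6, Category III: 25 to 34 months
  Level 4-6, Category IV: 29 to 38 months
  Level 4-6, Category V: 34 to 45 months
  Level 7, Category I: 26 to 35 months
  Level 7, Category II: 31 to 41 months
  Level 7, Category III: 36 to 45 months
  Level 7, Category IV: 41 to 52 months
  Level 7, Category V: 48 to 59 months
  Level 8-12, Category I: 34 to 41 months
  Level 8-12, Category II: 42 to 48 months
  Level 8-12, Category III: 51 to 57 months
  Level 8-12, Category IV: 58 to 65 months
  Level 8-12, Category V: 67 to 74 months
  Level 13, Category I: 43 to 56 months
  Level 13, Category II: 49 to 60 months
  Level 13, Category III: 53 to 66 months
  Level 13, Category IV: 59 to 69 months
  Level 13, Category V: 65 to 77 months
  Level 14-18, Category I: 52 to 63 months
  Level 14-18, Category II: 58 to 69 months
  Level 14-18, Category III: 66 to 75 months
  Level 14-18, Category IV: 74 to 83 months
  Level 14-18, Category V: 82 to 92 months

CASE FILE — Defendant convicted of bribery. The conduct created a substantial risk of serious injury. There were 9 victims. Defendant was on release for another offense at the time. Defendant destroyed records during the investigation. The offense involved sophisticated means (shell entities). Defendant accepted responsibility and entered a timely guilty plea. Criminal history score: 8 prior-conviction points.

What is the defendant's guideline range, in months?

Base offense level for bribery: 8.
S1 does not apply.
S2 applies: 8 + 2 = 10.
S3 applies (level before this adjustment is 10 ≥ 10, so +5): 10 + 5 = 15.
S4 applies: 15 + 3 = 18.
S5 applies: 18 + 2 = 20.
S7 applies (level before this adjustment is 20 ≥ 5, so +3): 20 + 3 = 23.
S8 applies: 23 − 3 = 20.
Level 20 exceeds the maximum of 18; capped at 18.
Final offense level: 18.
Criminal history: 8 prior points → Category IV (8).
Level 18 falls in the 14-18 band.
Grid: Level 14-18 × Category IV = 74-83 months.

74-83 months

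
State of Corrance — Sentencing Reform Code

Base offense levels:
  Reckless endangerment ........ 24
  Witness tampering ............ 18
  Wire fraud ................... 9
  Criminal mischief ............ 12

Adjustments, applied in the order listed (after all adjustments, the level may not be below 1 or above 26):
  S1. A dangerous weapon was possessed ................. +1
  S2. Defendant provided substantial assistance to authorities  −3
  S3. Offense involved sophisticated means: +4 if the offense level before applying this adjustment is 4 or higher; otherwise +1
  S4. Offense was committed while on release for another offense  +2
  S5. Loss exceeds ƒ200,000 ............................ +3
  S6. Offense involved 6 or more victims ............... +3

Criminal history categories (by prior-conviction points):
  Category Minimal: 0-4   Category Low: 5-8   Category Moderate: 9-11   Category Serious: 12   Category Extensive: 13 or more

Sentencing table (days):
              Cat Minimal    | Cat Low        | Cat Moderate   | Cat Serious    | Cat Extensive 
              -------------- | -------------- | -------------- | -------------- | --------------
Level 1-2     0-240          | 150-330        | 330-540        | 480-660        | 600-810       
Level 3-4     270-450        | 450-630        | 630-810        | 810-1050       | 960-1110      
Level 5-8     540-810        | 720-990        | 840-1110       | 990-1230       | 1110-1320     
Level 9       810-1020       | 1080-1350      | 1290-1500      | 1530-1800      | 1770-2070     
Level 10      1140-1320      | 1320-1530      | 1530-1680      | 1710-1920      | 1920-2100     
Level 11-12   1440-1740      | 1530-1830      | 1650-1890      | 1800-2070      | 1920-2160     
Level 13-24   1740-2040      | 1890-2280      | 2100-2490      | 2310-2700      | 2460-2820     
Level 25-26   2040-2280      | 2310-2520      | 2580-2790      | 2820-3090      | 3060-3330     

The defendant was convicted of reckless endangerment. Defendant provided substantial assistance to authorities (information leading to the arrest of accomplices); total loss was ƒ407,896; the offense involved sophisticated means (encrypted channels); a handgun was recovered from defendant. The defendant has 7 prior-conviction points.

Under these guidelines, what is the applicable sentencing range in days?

2310-2520 days

Base offense level for reckless endangerment: 24.
S1 applies: 24 + 1 = 25.
S2 applies: 25 − 3 = 22.
S3 applies (level before this adjustment is 22 ≥ 4, so +4): 22 + 4 = 26.
S5 applies: 26 + 3 = 29.
Level 29 exceeds the maximum of 26; capped at 26.
Final offense level: 26.
Criminal history: 7 prior points → Category Low (5-8).
Level 26 falls in the 25-26 band.
Grid: Level 25-26 × Category Low = 2310-2520 days.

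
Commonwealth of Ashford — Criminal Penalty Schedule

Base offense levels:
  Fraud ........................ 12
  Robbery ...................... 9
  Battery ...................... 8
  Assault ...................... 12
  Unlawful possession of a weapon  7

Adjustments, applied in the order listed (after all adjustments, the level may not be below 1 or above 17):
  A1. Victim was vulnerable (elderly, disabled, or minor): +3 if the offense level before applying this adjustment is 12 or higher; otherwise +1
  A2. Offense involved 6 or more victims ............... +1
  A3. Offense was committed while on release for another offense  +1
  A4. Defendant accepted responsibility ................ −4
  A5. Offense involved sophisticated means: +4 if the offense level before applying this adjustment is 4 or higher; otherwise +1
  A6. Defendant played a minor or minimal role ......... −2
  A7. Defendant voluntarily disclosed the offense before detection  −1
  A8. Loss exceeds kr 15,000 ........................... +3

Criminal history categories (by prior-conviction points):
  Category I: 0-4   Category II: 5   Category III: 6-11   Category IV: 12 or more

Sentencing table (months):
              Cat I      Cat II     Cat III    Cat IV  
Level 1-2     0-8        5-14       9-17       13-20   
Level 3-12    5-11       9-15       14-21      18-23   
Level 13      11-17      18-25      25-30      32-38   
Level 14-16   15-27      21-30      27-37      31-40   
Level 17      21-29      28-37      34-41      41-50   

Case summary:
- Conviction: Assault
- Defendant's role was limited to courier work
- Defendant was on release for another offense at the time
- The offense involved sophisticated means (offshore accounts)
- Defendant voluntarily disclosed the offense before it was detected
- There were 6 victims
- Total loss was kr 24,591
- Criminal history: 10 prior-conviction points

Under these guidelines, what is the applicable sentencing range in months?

34-41 months

Base offense level for assault: 12.
A1 does not apply.
A2 applies: 12 + 1 = 13.
A3 applies: 13 + 1 = 14.
A5 applies (level before this adjustment is 14 ≥ 4, so +4): 14 + 4 = 18.
A6 applies: 18 − 2 = 16.
A7 applies: 16 − 1 = 15.
A8 applies: 15 + 3 = 18.
Level 18 exceeds the maximum of 17; capped at 17.
Final offense level: 17.
Criminal history: 10 prior points → Category III (6-11).
Level 17 falls in the 17 band.
Grid: Level 17 × Category III = 34-41 months.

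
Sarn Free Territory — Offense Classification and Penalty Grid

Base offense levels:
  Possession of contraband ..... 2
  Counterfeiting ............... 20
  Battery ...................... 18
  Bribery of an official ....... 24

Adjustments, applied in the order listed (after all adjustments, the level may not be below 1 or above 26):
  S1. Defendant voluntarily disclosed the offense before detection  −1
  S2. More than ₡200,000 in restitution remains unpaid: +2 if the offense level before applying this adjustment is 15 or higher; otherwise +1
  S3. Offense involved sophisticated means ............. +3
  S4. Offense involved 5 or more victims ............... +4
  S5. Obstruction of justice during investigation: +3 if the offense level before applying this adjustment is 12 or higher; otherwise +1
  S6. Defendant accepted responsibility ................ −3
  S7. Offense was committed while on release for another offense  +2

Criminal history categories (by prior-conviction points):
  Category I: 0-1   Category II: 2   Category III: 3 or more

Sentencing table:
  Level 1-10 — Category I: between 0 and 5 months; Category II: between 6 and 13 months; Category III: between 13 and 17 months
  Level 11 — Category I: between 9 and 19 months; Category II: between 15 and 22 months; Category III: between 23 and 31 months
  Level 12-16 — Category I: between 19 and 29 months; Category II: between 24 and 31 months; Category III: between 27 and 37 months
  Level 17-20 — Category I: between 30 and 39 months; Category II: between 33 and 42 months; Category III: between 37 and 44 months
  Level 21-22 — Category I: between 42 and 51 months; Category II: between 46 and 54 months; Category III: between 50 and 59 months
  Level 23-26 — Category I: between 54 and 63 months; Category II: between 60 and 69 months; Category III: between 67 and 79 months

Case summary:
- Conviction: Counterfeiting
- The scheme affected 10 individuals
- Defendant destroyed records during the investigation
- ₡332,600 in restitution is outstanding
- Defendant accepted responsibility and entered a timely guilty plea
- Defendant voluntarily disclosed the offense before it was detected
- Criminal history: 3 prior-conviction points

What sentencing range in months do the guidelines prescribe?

Base offense level for counterfeiting: 20.
S1 applies: 20 − 1 = 19.
S2 applies (level before this adjustment is 19 ≥ 15, so +2): 19 + 2 = 21.
S3 does not apply.
S4 applies: 21 + 4 = 25.
S5 applies (level before this adjustment is 25 ≥ 12, so +3): 25 + 3 = 28.
S6 applies: 28 − 3 = 25.
S7 does not apply.
Final offense level: 25.
Criminal history: 3 prior points → Category III (3+).
Level 25 falls in the 23-26 band.
Grid: Level 23-26 × Category III = 67-79 months.

67-79 months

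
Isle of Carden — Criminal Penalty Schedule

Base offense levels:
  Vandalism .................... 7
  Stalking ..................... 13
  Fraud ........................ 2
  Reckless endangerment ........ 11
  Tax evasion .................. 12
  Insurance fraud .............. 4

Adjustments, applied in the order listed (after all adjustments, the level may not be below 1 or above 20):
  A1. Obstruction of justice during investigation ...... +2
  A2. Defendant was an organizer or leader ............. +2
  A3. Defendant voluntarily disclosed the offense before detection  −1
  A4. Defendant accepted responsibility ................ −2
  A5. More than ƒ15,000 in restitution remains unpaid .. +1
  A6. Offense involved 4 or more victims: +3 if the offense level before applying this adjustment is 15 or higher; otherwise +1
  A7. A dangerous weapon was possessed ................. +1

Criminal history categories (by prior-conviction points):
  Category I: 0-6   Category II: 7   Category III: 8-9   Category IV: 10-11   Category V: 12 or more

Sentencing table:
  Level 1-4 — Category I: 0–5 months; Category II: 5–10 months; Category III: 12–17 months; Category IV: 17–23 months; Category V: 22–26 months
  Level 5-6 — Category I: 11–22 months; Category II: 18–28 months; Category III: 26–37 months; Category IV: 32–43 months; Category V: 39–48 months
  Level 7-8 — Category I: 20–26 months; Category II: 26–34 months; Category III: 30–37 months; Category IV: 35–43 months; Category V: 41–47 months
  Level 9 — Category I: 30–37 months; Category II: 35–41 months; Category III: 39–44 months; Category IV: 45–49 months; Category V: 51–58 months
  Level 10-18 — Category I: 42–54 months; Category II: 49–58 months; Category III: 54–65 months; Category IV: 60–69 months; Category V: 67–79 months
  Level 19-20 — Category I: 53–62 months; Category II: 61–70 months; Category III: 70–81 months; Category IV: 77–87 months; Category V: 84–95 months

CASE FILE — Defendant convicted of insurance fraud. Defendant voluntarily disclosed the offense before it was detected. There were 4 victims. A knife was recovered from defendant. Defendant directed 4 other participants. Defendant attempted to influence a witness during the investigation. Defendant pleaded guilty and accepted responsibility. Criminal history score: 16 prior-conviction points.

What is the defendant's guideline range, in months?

41-47 months

Base offense level for insurance fraud: 4.
A1 applies: 4 + 2 = 6.
A2 applies: 6 + 2 = 8.
A3 applies: 8 − 1 = 7.
A4 applies: 7 − 2 = 5.
A6 applies (level before this adjustment is 5 < 15, so +1): 5 + 1 = 6.
A7 applies: 6 + 1 = 7.
Final offense level: 7.
Criminal history: 16 prior points → Category V (12+).
Level 7 falls in the 7-8 band.
Grid: Level 7-8 × Category V = 41-47 months.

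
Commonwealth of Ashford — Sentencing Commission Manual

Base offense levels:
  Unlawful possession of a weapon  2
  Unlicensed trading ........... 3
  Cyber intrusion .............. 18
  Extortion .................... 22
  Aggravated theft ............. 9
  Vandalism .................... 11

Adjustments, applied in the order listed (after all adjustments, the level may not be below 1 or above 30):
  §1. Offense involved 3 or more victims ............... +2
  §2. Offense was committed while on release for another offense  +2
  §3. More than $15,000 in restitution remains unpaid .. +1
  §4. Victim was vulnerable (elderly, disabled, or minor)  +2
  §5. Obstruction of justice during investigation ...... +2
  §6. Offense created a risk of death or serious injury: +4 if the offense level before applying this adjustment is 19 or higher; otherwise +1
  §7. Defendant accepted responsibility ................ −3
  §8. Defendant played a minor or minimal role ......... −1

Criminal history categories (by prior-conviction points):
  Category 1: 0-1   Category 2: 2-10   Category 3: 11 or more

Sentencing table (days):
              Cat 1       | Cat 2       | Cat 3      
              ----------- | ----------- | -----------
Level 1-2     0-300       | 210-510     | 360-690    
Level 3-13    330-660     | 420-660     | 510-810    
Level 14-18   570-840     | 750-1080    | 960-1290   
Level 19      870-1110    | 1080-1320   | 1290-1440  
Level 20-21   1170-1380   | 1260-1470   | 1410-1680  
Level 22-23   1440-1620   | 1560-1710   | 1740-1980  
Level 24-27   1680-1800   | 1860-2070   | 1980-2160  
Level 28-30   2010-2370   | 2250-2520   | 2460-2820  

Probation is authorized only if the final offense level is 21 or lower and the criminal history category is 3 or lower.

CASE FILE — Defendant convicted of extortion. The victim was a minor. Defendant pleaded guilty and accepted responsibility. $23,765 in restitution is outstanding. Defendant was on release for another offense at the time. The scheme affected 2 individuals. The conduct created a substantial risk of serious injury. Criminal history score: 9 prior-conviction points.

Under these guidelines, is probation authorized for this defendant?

Base offense level for extortion: 22.
§1 does not apply.
§2 applies: 22 + 2 = 24.
§3 applies: 24 + 1 = 25.
§4 applies: 25 + 2 = 27.
§5 does not apply.
§6 applies (level before this adjustment is 27 ≥ 19, so +4): 27 + 4 = 31.
§7 applies: 31 − 3 = 28.
§8 does not apply.
Final offense level: 28.
Criminal history: 9 prior points → Category 2 (2-10).
Level 28 falls in the 28-30 band.
Grid: Level 28-30 × Category 2 = 2250-2520 days.
Probation check: level 28 > 21 and category 2 ≤ 3 → not eligible.

No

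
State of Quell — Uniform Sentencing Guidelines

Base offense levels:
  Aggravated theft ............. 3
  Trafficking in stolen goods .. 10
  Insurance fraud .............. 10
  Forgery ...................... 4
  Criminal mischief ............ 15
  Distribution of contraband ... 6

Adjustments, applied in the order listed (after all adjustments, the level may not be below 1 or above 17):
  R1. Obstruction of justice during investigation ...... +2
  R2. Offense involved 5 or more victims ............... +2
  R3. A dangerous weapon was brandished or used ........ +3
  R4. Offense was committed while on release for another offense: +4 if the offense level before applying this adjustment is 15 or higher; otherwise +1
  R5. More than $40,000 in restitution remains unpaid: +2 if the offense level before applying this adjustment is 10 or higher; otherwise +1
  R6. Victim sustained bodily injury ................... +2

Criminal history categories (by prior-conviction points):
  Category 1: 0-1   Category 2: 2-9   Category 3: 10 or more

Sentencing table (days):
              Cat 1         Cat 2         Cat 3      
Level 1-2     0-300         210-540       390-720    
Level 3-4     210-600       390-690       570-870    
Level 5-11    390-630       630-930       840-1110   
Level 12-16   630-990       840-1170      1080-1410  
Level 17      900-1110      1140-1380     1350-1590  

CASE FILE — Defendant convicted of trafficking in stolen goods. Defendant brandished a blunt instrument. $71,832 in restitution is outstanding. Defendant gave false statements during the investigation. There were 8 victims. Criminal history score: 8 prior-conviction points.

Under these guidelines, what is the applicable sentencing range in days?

1140-1380 days

Base offense level for trafficking in stolen goods: 10.
R1 applies: 10 + 2 = 12.
R2 applies: 12 + 2 = 14.
R3 applies: 14 + 3 = 17.
R4 does not apply.
R5 applies (level before this adjustment is 17 ≥ 10, so +2): 17 + 2 = 19.
R6 does not apply.
Level 19 exceeds the maximum of 17; capped at 17.
Final offense level: 17.
Criminal history: 8 prior points → Category 2 (2-9).
Level 17 falls in the 17 band.
Grid: Level 17 × Category 2 = 1140-1380 days.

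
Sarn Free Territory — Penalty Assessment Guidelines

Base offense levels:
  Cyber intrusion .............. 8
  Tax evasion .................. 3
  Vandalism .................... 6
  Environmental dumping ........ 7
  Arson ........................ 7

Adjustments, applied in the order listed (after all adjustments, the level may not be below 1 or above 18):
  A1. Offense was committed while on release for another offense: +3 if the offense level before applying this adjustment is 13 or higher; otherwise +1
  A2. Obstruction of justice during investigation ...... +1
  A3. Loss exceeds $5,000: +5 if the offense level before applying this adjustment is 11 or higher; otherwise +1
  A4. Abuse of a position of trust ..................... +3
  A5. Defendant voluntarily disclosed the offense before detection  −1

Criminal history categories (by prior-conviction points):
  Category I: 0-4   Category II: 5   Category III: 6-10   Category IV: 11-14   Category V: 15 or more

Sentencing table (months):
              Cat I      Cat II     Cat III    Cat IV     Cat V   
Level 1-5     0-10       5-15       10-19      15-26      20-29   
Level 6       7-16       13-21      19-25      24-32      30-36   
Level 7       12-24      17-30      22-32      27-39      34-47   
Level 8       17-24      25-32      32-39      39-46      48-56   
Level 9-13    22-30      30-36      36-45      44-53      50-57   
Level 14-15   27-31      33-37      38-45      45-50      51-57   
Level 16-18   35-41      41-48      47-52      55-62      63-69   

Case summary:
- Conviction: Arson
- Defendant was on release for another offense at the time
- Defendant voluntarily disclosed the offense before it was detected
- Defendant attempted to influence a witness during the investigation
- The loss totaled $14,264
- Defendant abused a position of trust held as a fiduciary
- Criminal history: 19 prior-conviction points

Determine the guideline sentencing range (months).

50-57 months

Base offense level for arson: 7.
A1 applies (level before this adjustment is 7 < 13, so +1): 7 + 1 = 8.
A2 applies: 8 + 1 = 9.
A3 applies (level before this adjustment is 9 < 11, so +1): 9 + 1 = 10.
A4 applies: 10 + 3 = 13.
A5 applies: 13 − 1 = 12.
Final offense level: 12.
Criminal history: 19 prior points → Category V (15+).
Level 12 falls in the 9-13 band.
Grid: Level 9-13 × Category V = 50-57 months.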